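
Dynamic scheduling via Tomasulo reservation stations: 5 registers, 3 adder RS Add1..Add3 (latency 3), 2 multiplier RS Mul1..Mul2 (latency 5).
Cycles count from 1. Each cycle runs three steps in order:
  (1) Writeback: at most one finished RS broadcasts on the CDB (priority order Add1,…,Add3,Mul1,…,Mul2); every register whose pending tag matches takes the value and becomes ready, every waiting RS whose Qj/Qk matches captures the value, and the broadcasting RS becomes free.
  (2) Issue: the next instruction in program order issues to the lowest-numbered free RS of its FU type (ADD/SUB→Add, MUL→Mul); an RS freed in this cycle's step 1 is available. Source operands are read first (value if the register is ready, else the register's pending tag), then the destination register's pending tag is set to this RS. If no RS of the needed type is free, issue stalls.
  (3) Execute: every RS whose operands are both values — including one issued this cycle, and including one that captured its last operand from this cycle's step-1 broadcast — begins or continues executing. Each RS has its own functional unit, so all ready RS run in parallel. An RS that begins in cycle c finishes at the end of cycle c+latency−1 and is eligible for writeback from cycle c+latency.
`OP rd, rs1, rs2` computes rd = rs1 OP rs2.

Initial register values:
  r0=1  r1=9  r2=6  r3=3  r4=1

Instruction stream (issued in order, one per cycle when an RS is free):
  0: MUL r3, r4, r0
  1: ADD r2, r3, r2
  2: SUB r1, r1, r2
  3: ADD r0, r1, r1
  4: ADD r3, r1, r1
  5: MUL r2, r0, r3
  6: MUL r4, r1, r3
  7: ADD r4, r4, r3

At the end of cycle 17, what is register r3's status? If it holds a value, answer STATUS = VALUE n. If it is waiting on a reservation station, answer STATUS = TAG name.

STATUS = VALUE 4

  c1: issue MUL r3<-Mul1  regs: r0:1,r1:9,r2:6,r3:Mul1,r4:1
  c2: issue ADD r2<-Add1  regs: r0:1,r1:9,r2:Add1,r3:Mul1,r4:1
  c3: issue SUB r1<-Add2  regs: r0:1,r1:Add2,r2:Add1,r3:Mul1,r4:1
  c4: issue ADD r0<-Add3  regs: r0:Add3,r1:Add2,r2:Add1,r3:Mul1,r4:1
  c5: stall  regs: r0:Add3,r1:Add2,r2:Add1,r3:Mul1,r4:1
  c6: CDB Mul1=1; stall  regs: r0:Add3,r1:Add2,r2:Add1,r3:1,r4:1
  c7: stall  regs: r0:Add3,r1:Add2,r2:Add1,r3:1,r4:1
  c8: stall  regs: r0:Add3,r1:Add2,r2:Add1,r3:1,r4:1
  c9: CDB Add1=7; issue ADD r3<-Add1  regs: r0:Add3,r1:Add2,r2:7,r3:Add1,r4:1
  c10: issue MUL r2<-Mul1  regs: r0:Add3,r1:Add2,r2:Mul1,r3:Add1,r4:1
  c11: issue MUL r4<-Mul2  regs: r0:Add3,r1:Add2,r2:Mul1,r3:Add1,r4:Mul2
  c12: CDB Add2=2; issue ADD r4<-Add2  regs: r0:Add3,r1:2,r2:Mul1,r3:Add1,r4:Add2
  c13: -  regs: r0:Add3,r1:2,r2:Mul1,r3:Add1,r4:Add2
  c14: -  regs: r0:Add3,r1:2,r2:Mul1,r3:Add1,r4:Add2
  c15: CDB Add1=4  regs: r0:Add3,r1:2,r2:Mul1,r3:4,r4:Add2
  c16: CDB Add3=4  regs: r0:4,r1:2,r2:Mul1,r3:4,r4:Add2
  c17: -  regs: r0:4,r1:2,r2:Mul1,r3:4,r4:Add2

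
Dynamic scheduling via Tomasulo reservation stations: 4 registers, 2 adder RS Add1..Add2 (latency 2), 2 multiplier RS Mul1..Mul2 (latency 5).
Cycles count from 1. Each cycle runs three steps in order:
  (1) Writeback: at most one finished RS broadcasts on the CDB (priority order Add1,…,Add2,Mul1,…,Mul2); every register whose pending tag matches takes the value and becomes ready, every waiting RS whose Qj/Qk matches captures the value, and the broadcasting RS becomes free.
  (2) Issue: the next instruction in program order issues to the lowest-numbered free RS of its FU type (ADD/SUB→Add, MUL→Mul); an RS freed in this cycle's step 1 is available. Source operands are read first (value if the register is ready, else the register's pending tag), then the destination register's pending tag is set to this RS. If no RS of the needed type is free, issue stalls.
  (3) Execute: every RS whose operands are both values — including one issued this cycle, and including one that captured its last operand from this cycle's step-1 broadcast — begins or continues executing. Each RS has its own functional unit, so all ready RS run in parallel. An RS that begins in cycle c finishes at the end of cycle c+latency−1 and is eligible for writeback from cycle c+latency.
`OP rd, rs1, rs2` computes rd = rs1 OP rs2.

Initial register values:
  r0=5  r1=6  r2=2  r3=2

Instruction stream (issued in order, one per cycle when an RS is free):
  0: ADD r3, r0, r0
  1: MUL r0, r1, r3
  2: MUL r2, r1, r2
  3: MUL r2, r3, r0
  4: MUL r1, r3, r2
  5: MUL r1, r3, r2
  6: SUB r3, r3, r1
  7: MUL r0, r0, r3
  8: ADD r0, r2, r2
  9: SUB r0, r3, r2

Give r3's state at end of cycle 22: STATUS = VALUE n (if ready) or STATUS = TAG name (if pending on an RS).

c1: issue ADD r3<-Add1 | r0:5,r1:6,r2:2,r3:Add1
c2: issue MUL r0<-Mul1 | r0:Mul1,r1:6,r2:2,r3:Add1
c3: CDB Add1=10; issue MUL r2<-Mul2 | r0:Mul1,r1:6,r2:Mul2,r3:10
c4: stall | r0:Mul1,r1:6,r2:Mul2,r3:10
c5: stall | r0:Mul1,r1:6,r2:Mul2,r3:10
c6: stall | r0:Mul1,r1:6,r2:Mul2,r3:10
c7: stall | r0:Mul1,r1:6,r2:Mul2,r3:10
c8: CDB Mul1=60; issue MUL r2<-Mul1 | r0:60,r1:6,r2:Mul1,r3:10
c9: CDB Mul2=12; issue MUL r1<-Mul2 | r0:60,r1:Mul2,r2:Mul1,r3:10
c10: stall | r0:60,r1:Mul2,r2:Mul1,r3:10
c11: stall | r0:60,r1:Mul2,r2:Mul1,r3:10
c12: stall | r0:60,r1:Mul2,r2:Mul1,r3:10
c13: CDB Mul1=600; issue MUL r1<-Mul1 | r0:60,r1:Mul1,r2:600,r3:10
c14: issue SUB r3<-Add1 | r0:60,r1:Mul1,r2:600,r3:Add1
c15: stall | r0:60,r1:Mul1,r2:600,r3:Add1
c16: stall | r0:60,r1:Mul1,r2:600,r3:Add1
c17: stall | r0:60,r1:Mul1,r2:600,r3:Add1
c18: CDB Mul1=6000; issue MUL r0<-Mul1 | r0:Mul1,r1:6000,r2:600,r3:Add1
c19: CDB Mul2=6000; issue ADD r0<-Add2 | r0:Add2,r1:6000,r2:600,r3:Add1
c20: CDB Add1=-5990; issue SUB r0<-Add1 | r0:Add1,r1:6000,r2:600,r3:-5990
c21: CDB Add2=1200 | r0:Add1,r1:6000,r2:600,r3:-5990
c22: CDB Add1=-6590 | r0:-6590,r1:6000,r2:600,r3:-5990

STATUS = VALUE -5990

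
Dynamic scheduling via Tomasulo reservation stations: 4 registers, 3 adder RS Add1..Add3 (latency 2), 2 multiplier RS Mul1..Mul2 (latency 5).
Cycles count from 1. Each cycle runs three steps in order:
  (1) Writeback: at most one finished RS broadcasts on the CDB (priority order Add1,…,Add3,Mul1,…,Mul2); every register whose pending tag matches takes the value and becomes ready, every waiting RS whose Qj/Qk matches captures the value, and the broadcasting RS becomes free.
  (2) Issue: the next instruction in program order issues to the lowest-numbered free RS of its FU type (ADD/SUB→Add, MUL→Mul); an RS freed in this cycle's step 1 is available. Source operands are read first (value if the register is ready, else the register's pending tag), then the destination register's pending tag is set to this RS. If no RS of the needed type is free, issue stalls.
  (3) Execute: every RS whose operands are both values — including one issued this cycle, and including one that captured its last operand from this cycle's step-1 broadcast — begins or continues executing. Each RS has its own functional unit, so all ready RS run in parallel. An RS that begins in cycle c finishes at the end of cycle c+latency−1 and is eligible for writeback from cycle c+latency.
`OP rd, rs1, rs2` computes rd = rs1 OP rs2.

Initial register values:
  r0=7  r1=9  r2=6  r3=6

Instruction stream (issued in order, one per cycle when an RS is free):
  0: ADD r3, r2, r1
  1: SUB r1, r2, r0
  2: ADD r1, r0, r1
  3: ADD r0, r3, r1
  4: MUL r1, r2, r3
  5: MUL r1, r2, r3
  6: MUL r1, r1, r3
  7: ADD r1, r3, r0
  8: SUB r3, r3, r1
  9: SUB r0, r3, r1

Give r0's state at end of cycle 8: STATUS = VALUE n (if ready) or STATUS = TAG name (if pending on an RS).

STATUS = VALUE 21

c1: issue ADD r3<-Add1 | r0:7,r1:9,r2:6,r3:Add1
c2: issue SUB r1<-Add2 | r0:7,r1:Add2,r2:6,r3:Add1
c3: CDB Add1=15; issue ADD r1<-Add1 | r0:7,r1:Add1,r2:6,r3:15
c4: CDB Add2=-1; issue ADD r0<-Add2 | r0:Add2,r1:Add1,r2:6,r3:15
c5: issue MUL r1<-Mul1 | r0:Add2,r1:Mul1,r2:6,r3:15
c6: CDB Add1=6; issue MUL r1<-Mul2 | r0:Add2,r1:Mul2,r2:6,r3:15
c7: stall | r0:Add2,r1:Mul2,r2:6,r3:15
c8: CDB Add2=21; stall | r0:21,r1:Mul2,r2:6,r3:15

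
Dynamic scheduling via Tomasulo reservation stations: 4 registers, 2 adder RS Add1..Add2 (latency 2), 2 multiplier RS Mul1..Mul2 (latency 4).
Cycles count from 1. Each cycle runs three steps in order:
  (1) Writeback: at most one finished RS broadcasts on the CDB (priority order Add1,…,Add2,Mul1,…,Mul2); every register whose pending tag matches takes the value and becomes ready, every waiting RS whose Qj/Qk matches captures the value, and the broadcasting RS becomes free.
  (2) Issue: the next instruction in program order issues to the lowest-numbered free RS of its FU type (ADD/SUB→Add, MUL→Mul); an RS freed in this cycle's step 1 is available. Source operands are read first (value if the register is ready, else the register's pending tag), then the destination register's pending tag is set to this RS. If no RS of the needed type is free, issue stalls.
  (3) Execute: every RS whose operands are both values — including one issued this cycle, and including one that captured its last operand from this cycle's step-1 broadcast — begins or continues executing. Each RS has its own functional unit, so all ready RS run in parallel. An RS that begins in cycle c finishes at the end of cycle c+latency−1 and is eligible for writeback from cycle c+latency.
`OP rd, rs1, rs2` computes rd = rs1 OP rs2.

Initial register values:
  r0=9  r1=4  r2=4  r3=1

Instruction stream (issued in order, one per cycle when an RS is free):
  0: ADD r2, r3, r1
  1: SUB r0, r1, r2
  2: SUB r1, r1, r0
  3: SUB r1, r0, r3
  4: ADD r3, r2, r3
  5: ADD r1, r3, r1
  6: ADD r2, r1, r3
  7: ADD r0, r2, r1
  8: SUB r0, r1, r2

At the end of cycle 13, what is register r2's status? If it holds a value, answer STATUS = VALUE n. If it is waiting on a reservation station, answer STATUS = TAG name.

STATUS = VALUE 10

c1: issue ADD r2<-Add1 | r0:9,r1:4,r2:Add1,r3:1
c2: issue SUB r0<-Add2 | r0:Add2,r1:4,r2:Add1,r3:1
c3: CDB Add1=5; issue SUB r1<-Add1 | r0:Add2,r1:Add1,r2:5,r3:1
c4: stall | r0:Add2,r1:Add1,r2:5,r3:1
c5: CDB Add2=-1; issue SUB r1<-Add2 | r0:-1,r1:Add2,r2:5,r3:1
c6: stall | r0:-1,r1:Add2,r2:5,r3:1
c7: CDB Add1=5; issue ADD r3<-Add1 | r0:-1,r1:Add2,r2:5,r3:Add1
c8: CDB Add2=-2; issue ADD r1<-Add2 | r0:-1,r1:Add2,r2:5,r3:Add1
c9: CDB Add1=6; issue ADD r2<-Add1 | r0:-1,r1:Add2,r2:Add1,r3:6
c10: stall | r0:-1,r1:Add2,r2:Add1,r3:6
c11: CDB Add2=4; issue ADD r0<-Add2 | r0:Add2,r1:4,r2:Add1,r3:6
c12: stall | r0:Add2,r1:4,r2:Add1,r3:6
c13: CDB Add1=10; issue SUB r0<-Add1 | r0:Add1,r1:4,r2:10,r3:6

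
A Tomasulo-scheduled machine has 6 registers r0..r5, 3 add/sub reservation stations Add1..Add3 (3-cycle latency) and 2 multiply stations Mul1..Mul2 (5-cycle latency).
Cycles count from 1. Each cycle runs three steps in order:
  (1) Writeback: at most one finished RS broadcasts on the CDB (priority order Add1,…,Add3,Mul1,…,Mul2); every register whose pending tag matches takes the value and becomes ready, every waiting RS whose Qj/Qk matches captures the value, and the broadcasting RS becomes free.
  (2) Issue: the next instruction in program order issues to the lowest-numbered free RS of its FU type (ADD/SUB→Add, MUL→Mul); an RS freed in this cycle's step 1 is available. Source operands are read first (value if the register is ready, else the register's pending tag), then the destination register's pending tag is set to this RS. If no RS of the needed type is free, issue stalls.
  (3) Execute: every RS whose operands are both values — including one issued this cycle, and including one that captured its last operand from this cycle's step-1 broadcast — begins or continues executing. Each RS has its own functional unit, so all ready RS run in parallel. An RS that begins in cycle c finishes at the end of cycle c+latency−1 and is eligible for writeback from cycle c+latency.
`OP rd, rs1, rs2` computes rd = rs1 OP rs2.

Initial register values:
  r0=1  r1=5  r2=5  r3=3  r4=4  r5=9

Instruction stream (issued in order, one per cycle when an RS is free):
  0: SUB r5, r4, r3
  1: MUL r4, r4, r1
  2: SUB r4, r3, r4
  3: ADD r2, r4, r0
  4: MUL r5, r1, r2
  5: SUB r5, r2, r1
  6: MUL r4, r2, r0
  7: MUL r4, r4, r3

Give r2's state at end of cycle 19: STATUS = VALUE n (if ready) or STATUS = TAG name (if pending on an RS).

cycle 1: issue SUB r5<-Add1 // r0:1,r1:5,r2:5,r3:3,r4:4,r5:Add1
cycle 2: issue MUL r4<-Mul1 // r0:1,r1:5,r2:5,r3:3,r4:Mul1,r5:Add1
cycle 3: issue SUB r4<-Add2 // r0:1,r1:5,r2:5,r3:3,r4:Add2,r5:Add1
cycle 4: CDB Add1=1; issue ADD r2<-Add1 // r0:1,r1:5,r2:Add1,r3:3,r4:Add2,r5:1
cycle 5: issue MUL r5<-Mul2 // r0:1,r1:5,r2:Add1,r3:3,r4:Add2,r5:Mul2
cycle 6: issue SUB r5<-Add3 // r0:1,r1:5,r2:Add1,r3:3,r4:Add2,r5:Add3
cycle 7: CDB Mul1=20; issue MUL r4<-Mul1 // r0:1,r1:5,r2:Add1,r3:3,r4:Mul1,r5:Add3
cycle 8: stall // r0:1,r1:5,r2:Add1,r3:3,r4:Mul1,r5:Add3
cycle 9: stall // r0:1,r1:5,r2:Add1,r3:3,r4:Mul1,r5:Add3
cycle 10: CDB Add2=-17; stall // r0:1,r1:5,r2:Add1,r3:3,r4:Mul1,r5:Add3
cycle 11: stall // r0:1,r1:5,r2:Add1,r3:3,r4:Mul1,r5:Add3
cycle 12: stall // r0:1,r1:5,r2:Add1,r3:3,r4:Mul1,r5:Add3
cycle 13: CDB Add1=-16; stall // r0:1,r1:5,r2:-16,r3:3,r4:Mul1,r5:Add3
cycle 14: stall // r0:1,r1:5,r2:-16,r3:3,r4:Mul1,r5:Add3
cycle 15: stall // r0:1,r1:5,r2:-16,r3:3,r4:Mul1,r5:Add3
cycle 16: CDB Add3=-21; stall // r0:1,r1:5,r2:-16,r3:3,r4:Mul1,r5:-21
cycle 17: stall // r0:1,r1:5,r2:-16,r3:3,r4:Mul1,r5:-21
cycle 18: CDB Mul1=-16; issue MUL r4<-Mul1 // r0:1,r1:5,r2:-16,r3:3,r4:Mul1,r5:-21
cycle 19: CDB Mul2=-80 // r0:1,r1:5,r2:-16,r3:3,r4:Mul1,r5:-21

STATUS = VALUE -16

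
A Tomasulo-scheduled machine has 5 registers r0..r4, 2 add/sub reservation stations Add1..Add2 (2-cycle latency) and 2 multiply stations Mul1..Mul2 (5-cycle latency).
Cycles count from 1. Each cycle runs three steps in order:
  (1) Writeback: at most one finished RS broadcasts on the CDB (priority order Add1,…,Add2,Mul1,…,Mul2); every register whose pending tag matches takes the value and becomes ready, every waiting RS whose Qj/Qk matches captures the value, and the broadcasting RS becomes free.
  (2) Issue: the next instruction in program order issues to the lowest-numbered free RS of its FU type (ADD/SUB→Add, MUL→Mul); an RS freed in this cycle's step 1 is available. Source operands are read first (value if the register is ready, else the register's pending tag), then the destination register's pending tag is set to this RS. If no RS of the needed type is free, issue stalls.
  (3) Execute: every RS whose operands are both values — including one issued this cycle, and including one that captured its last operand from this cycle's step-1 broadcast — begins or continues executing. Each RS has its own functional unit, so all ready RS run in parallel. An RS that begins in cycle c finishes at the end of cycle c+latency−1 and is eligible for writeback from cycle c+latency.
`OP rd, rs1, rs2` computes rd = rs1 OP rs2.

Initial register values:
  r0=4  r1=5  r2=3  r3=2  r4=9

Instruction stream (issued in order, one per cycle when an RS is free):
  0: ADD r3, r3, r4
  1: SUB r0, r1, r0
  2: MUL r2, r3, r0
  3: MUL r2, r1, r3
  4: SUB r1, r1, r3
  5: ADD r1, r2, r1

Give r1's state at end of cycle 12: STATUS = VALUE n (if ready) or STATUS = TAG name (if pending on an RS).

c1: issue ADD r3<-Add1 | r0:4,r1:5,r2:3,r3:Add1,r4:9
c2: issue SUB r0<-Add2 | r0:Add2,r1:5,r2:3,r3:Add1,r4:9
c3: CDB Add1=11; issue MUL r2<-Mul1 | r0:Add2,r1:5,r2:Mul1,r3:11,r4:9
c4: CDB Add2=1; issue MUL r2<-Mul2 | r0:1,r1:5,r2:Mul2,r3:11,r4:9
c5: issue SUB r1<-Add1 | r0:1,r1:Add1,r2:Mul2,r3:11,r4:9
c6: issue ADD r1<-Add2 | r0:1,r1:Add2,r2:Mul2,r3:11,r4:9
c7: CDB Add1=-6 | r0:1,r1:Add2,r2:Mul2,r3:11,r4:9
c8: - | r0:1,r1:Add2,r2:Mul2,r3:11,r4:9
c9: CDB Mul1=11 | r0:1,r1:Add2,r2:Mul2,r3:11,r4:9
c10: CDB Mul2=55 | r0:1,r1:Add2,r2:55,r3:11,r4:9
c11: - | r0:1,r1:Add2,r2:55,r3:11,r4:9
c12: CDB Add2=49 | r0:1,r1:49,r2:55,r3:11,r4:9

STATUS = VALUE 49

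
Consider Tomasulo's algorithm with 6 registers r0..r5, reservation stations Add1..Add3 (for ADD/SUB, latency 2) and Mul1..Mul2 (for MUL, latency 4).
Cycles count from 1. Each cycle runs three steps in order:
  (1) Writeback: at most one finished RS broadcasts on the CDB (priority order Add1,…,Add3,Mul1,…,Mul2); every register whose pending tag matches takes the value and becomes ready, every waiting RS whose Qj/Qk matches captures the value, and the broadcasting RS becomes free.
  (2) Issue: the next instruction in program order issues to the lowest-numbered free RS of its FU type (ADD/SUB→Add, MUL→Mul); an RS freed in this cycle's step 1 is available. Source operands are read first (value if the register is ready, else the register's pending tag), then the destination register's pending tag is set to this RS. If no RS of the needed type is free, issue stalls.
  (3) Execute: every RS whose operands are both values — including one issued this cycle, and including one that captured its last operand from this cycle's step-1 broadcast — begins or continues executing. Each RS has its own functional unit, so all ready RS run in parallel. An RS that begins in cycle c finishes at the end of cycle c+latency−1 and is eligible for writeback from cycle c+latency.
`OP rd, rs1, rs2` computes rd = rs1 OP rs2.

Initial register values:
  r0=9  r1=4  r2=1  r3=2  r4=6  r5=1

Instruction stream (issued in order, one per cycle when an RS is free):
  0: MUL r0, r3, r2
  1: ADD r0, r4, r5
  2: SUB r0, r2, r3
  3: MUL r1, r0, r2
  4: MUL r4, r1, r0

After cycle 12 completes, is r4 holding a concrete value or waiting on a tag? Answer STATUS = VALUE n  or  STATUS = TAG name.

c1: issue MUL r0<-Mul1 | r0:Mul1,r1:4,r2:1,r3:2,r4:6,r5:1
c2: issue ADD r0<-Add1 | r0:Add1,r1:4,r2:1,r3:2,r4:6,r5:1
c3: issue SUB r0<-Add2 | r0:Add2,r1:4,r2:1,r3:2,r4:6,r5:1
c4: CDB Add1=7; issue MUL r1<-Mul2 | r0:Add2,r1:Mul2,r2:1,r3:2,r4:6,r5:1
c5: CDB Add2=-1; stall | r0:-1,r1:Mul2,r2:1,r3:2,r4:6,r5:1
c6: CDB Mul1=2; issue MUL r4<-Mul1 | r0:-1,r1:Mul2,r2:1,r3:2,r4:Mul1,r5:1
c7: - | r0:-1,r1:Mul2,r2:1,r3:2,r4:Mul1,r5:1
c8: - | r0:-1,r1:Mul2,r2:1,r3:2,r4:Mul1,r5:1
c9: CDB Mul2=-1 | r0:-1,r1:-1,r2:1,r3:2,r4:Mul1,r5:1
c10: - | r0:-1,r1:-1,r2:1,r3:2,r4:Mul1,r5:1
c11: - | r0:-1,r1:-1,r2:1,r3:2,r4:Mul1,r5:1
c12: - | r0:-1,r1:-1,r2:1,r3:2,r4:Mul1,r5:1

STATUS = TAG Mul1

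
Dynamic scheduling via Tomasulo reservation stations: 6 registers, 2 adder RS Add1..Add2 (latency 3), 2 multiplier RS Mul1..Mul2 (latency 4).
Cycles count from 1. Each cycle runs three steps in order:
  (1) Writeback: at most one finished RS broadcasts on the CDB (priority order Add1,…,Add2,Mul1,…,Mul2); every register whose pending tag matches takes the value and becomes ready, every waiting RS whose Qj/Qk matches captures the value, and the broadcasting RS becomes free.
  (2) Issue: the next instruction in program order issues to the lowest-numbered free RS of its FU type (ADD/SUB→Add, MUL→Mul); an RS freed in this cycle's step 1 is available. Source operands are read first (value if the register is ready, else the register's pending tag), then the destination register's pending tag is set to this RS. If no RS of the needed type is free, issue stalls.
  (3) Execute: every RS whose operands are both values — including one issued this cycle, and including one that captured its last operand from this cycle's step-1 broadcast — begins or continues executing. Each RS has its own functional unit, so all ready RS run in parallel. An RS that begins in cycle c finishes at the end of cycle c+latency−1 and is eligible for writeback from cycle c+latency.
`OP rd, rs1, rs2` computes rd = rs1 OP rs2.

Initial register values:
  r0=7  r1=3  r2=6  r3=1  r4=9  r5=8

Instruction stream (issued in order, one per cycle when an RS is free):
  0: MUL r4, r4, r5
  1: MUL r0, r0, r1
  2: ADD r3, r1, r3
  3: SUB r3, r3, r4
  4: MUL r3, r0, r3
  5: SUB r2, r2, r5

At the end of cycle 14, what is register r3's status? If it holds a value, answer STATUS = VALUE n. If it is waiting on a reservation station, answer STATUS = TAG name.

STATUS = VALUE -1428

c1: issue MUL r4<-Mul1 | r0:7,r1:3,r2:6,r3:1,r4:Mul1,r5:8
c2: issue MUL r0<-Mul2 | r0:Mul2,r1:3,r2:6,r3:1,r4:Mul1,r5:8
c3: issue ADD r3<-Add1 | r0:Mul2,r1:3,r2:6,r3:Add1,r4:Mul1,r5:8
c4: issue SUB r3<-Add2 | r0:Mul2,r1:3,r2:6,r3:Add2,r4:Mul1,r5:8
c5: CDB Mul1=72; issue MUL r3<-Mul1 | r0:Mul2,r1:3,r2:6,r3:Mul1,r4:72,r5:8
c6: CDB Add1=4; issue SUB r2<-Add1 | r0:Mul2,r1:3,r2:Add1,r3:Mul1,r4:72,r5:8
c7: CDB Mul2=21 | r0:21,r1:3,r2:Add1,r3:Mul1,r4:72,r5:8
c8: - | r0:21,r1:3,r2:Add1,r3:Mul1,r4:72,r5:8
c9: CDB Add1=-2 | r0:21,r1:3,r2:-2,r3:Mul1,r4:72,r5:8
c10: CDB Add2=-68 | r0:21,r1:3,r2:-2,r3:Mul1,r4:72,r5:8
c11: - | r0:21,r1:3,r2:-2,r3:Mul1,r4:72,r5:8
c12: - | r0:21,r1:3,r2:-2,r3:Mul1,r4:72,r5:8
c13: - | r0:21,r1:3,r2:-2,r3:Mul1,r4:72,r5:8
c14: CDB Mul1=-1428 | r0:21,r1:3,r2:-2,r3:-1428,r4:72,r5:8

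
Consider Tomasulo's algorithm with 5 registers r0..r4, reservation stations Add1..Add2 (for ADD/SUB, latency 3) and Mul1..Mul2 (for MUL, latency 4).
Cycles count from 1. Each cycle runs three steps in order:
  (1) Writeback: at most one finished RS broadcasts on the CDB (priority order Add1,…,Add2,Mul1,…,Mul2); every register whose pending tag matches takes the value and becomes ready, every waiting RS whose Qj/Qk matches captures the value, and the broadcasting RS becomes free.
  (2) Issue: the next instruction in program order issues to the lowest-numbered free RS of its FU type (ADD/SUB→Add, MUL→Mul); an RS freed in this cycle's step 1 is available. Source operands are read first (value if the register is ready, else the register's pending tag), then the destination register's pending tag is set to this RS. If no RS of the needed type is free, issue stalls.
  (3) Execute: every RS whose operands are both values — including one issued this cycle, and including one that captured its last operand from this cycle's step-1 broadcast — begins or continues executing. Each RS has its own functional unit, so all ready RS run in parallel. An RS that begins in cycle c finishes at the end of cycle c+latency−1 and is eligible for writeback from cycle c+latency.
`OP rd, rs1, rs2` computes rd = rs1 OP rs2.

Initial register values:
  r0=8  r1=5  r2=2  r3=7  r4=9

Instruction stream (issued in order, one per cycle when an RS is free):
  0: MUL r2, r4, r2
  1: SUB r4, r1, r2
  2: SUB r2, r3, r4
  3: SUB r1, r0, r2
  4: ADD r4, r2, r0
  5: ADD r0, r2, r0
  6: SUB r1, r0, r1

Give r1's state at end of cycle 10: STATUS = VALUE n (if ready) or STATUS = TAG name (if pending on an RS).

STATUS = TAG Add1

  c1: issue MUL r2<-Mul1  regs: r0:8,r1:5,r2:Mul1,r3:7,r4:9
  c2: issue SUB r4<-Add1  regs: r0:8,r1:5,r2:Mul1,r3:7,r4:Add1
  c3: issue SUB r2<-Add2  regs: r0:8,r1:5,r2:Add2,r3:7,r4:Add1
  c4: stall  regs: r0:8,r1:5,r2:Add2,r3:7,r4:Add1
  c5: CDB Mul1=18; stall  regs: r0:8,r1:5,r2:Add2,r3:7,r4:Add1
  c6: stall  regs: r0:8,r1:5,r2:Add2,r3:7,r4:Add1
  c7: stall  regs: r0:8,r1:5,r2:Add2,r3:7,r4:Add1
  c8: CDB Add1=-13; issue SUB r1<-Add1  regs: r0:8,r1:Add1,r2:Add2,r3:7,r4:-13
  c9: stall  regs: r0:8,r1:Add1,r2:Add2,r3:7,r4:-13
  c10: stall  regs: r0:8,r1:Add1,r2:Add2,r3:7,r4:-13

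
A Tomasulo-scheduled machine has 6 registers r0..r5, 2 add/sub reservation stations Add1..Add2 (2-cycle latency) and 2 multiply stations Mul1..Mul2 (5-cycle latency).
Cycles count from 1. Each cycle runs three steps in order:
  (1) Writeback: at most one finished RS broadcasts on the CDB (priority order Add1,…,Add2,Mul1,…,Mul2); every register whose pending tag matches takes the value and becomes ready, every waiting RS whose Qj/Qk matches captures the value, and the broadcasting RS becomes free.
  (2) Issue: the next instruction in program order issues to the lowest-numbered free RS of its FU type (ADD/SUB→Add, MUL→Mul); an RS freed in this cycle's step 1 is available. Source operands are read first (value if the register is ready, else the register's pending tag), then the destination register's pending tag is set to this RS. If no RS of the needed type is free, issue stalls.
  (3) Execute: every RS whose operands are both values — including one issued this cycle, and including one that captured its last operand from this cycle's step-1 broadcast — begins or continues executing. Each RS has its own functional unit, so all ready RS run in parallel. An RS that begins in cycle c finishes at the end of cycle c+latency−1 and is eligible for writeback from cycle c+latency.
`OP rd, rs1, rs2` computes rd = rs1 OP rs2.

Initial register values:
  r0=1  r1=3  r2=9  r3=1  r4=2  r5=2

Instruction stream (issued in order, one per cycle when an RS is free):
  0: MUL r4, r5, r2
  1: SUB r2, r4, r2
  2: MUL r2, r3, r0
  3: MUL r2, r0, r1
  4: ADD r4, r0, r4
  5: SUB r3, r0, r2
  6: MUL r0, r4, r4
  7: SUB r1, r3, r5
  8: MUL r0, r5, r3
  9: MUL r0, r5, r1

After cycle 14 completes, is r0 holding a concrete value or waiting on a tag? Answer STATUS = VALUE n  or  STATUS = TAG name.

STATUS = TAG Mul1

cycle 1: issue MUL r4<-Mul1 // r0:1,r1:3,r2:9,r3:1,r4:Mul1,r5:2
cycle 2: issue SUB r2<-Add1 // r0:1,r1:3,r2:Add1,r3:1,r4:Mul1,r5:2
cycle 3: issue MUL r2<-Mul2 // r0:1,r1:3,r2:Mul2,r3:1,r4:Mul1,r5:2
cycle 4: stall // r0:1,r1:3,r2:Mul2,r3:1,r4:Mul1,r5:2
cycle 5: stall // r0:1,r1:3,r2:Mul2,r3:1,r4:Mul1,r5:2
cycle 6: CDB Mul1=18; issue MUL r2<-Mul1 // r0:1,r1:3,r2:Mul1,r3:1,r4:18,r5:2
cycle 7: issue ADD r4<-Add2 // r0:1,r1:3,r2:Mul1,r3:1,r4:Add2,r5:2
cycle 8: CDB Add1=9; issue SUB r3<-Add1 // r0:1,r1:3,r2:Mul1,r3:Add1,r4:Add2,r5:2
cycle 9: CDB Add2=19; stall // r0:1,r1:3,r2:Mul1,r3:Add1,r4:19,r5:2
cycle 10: CDB Mul2=1; issue MUL r0<-Mul2 // r0:Mul2,r1:3,r2:Mul1,r3:Add1,r4:19,r5:2
cycle 11: CDB Mul1=3; issue SUB r1<-Add2 // r0:Mul2,r1:Add2,r2:3,r3:Add1,r4:19,r5:2
cycle 12: issue MUL r0<-Mul1 // r0:Mul1,r1:Add2,r2:3,r3:Add1,r4:19,r5:2
cycle 13: CDB Add1=-2; stall // r0:Mul1,r1:Add2,r2:3,r3:-2,r4:19,r5:2
cycle 14: stall // r0:Mul1,r1:Add2,r2:3,r3:-2,r4:19,r5:2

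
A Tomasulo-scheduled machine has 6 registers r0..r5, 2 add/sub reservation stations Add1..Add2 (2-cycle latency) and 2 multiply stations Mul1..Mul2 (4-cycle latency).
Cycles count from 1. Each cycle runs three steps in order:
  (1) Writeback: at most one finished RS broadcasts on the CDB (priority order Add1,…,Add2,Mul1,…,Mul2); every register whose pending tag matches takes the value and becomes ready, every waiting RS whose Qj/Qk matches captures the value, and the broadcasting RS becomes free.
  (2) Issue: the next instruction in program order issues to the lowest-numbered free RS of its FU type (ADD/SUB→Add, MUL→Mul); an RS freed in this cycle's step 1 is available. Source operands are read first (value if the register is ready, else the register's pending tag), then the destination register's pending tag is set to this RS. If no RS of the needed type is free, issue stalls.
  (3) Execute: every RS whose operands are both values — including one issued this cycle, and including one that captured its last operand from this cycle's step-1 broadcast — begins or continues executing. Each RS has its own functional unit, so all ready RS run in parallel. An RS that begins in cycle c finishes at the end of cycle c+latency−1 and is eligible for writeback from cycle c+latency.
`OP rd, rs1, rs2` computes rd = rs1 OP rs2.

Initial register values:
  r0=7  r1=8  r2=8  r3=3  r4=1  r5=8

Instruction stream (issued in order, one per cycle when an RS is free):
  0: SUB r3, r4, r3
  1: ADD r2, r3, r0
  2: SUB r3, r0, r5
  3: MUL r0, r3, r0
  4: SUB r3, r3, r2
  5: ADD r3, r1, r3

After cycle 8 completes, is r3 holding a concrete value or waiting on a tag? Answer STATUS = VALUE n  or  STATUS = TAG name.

STATUS = TAG Add2

c1: issue SUB r3<-Add1 | r0:7,r1:8,r2:8,r3:Add1,r4:1,r5:8
c2: issue ADD r2<-Add2 | r0:7,r1:8,r2:Add2,r3:Add1,r4:1,r5:8
c3: CDB Add1=-2; issue SUB r3<-Add1 | r0:7,r1:8,r2:Add2,r3:Add1,r4:1,r5:8
c4: issue MUL r0<-Mul1 | r0:Mul1,r1:8,r2:Add2,r3:Add1,r4:1,r5:8
c5: CDB Add1=-1; issue SUB r3<-Add1 | r0:Mul1,r1:8,r2:Add2,r3:Add1,r4:1,r5:8
c6: CDB Add2=5; issue ADD r3<-Add2 | r0:Mul1,r1:8,r2:5,r3:Add2,r4:1,r5:8
c7: - | r0:Mul1,r1:8,r2:5,r3:Add2,r4:1,r5:8
c8: CDB Add1=-6 | r0:Mul1,r1:8,r2:5,r3:Add2,r4:1,r5:8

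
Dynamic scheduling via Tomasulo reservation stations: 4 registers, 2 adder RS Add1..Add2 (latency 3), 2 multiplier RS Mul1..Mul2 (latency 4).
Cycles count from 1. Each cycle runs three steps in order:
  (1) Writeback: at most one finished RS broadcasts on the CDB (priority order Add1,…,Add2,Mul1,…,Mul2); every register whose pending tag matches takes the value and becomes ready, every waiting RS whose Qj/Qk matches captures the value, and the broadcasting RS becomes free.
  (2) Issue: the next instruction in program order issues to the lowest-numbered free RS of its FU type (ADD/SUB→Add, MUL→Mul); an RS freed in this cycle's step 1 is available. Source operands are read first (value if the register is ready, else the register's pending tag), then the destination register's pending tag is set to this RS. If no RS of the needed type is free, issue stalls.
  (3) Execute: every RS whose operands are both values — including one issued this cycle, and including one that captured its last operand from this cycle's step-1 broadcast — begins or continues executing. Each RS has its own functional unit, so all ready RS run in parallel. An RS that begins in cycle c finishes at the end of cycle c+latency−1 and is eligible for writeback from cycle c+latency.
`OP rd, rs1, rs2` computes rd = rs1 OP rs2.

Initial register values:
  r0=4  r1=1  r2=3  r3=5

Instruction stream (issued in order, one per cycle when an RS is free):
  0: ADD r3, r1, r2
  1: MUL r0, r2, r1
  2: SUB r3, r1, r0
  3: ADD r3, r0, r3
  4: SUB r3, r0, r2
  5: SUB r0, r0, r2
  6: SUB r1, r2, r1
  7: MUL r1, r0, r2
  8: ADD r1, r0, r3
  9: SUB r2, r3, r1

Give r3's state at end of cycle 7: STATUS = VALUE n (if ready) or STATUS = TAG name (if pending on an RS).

STATUS = TAG Add1

cycle 1: issue ADD r3<-Add1 // r0:4,r1:1,r2:3,r3:Add1
cycle 2: issue MUL r0<-Mul1 // r0:Mul1,r1:1,r2:3,r3:Add1
cycle 3: issue SUB r3<-Add2 // r0:Mul1,r1:1,r2:3,r3:Add2
cycle 4: CDB Add1=4; issue ADD r3<-Add1 // r0:Mul1,r1:1,r2:3,r3:Add1
cycle 5: stall // r0:Mul1,r1:1,r2:3,r3:Add1
cycle 6: CDB Mul1=3; stall // r0:3,r1:1,r2:3,r3:Add1
cycle 7: stall // r0:3,r1:1,r2:3,r3:Add1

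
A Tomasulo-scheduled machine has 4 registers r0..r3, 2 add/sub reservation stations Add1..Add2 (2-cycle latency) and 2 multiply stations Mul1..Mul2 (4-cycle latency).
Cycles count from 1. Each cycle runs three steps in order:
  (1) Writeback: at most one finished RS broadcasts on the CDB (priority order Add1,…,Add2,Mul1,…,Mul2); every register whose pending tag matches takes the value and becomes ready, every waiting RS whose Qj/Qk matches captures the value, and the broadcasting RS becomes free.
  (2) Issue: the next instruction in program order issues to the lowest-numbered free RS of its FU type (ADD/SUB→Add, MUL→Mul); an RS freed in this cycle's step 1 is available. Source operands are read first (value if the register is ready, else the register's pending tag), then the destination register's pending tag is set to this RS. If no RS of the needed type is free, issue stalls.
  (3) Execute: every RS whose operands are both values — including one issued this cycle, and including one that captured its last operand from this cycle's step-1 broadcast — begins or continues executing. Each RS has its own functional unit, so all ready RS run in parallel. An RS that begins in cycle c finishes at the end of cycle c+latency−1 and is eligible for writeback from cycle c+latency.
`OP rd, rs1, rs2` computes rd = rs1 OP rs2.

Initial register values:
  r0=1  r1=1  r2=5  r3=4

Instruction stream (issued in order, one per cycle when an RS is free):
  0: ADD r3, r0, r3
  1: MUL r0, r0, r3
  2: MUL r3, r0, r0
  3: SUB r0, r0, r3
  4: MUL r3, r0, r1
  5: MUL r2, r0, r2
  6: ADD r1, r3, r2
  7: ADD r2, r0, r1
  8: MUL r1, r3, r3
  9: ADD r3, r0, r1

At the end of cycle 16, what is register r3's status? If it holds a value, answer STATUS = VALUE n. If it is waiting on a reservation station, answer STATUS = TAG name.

c1: issue ADD r3<-Add1 | r0:1,r1:1,r2:5,r3:Add1
c2: issue MUL r0<-Mul1 | r0:Mul1,r1:1,r2:5,r3:Add1
c3: CDB Add1=5; issue MUL r3<-Mul2 | r0:Mul1,r1:1,r2:5,r3:Mul2
c4: issue SUB r0<-Add1 | r0:Add1,r1:1,r2:5,r3:Mul2
c5: stall | r0:Add1,r1:1,r2:5,r3:Mul2
c6: stall | r0:Add1,r1:1,r2:5,r3:Mul2
c7: CDB Mul1=5; issue MUL r3<-Mul1 | r0:Add1,r1:1,r2:5,r3:Mul1
c8: stall | r0:Add1,r1:1,r2:5,r3:Mul1
c9: stall | r0:Add1,r1:1,r2:5,r3:Mul1
c10: stall | r0:Add1,r1:1,r2:5,r3:Mul1
c11: CDB Mul2=25; issue MUL r2<-Mul2 | r0:Add1,r1:1,r2:Mul2,r3:Mul1
c12: issue ADD r1<-Add2 | r0:Add1,r1:Add2,r2:Mul2,r3:Mul1
c13: CDB Add1=-20; issue ADD r2<-Add1 | r0:-20,r1:Add2,r2:Add1,r3:Mul1
c14: stall | r0:-20,r1:Add2,r2:Add1,r3:Mul1
c15: stall | r0:-20,r1:Add2,r2:Add1,r3:Mul1
c16: stall | r0:-20,r1:Add2,r2:Add1,r3:Mul1

STATUS = TAG Mul1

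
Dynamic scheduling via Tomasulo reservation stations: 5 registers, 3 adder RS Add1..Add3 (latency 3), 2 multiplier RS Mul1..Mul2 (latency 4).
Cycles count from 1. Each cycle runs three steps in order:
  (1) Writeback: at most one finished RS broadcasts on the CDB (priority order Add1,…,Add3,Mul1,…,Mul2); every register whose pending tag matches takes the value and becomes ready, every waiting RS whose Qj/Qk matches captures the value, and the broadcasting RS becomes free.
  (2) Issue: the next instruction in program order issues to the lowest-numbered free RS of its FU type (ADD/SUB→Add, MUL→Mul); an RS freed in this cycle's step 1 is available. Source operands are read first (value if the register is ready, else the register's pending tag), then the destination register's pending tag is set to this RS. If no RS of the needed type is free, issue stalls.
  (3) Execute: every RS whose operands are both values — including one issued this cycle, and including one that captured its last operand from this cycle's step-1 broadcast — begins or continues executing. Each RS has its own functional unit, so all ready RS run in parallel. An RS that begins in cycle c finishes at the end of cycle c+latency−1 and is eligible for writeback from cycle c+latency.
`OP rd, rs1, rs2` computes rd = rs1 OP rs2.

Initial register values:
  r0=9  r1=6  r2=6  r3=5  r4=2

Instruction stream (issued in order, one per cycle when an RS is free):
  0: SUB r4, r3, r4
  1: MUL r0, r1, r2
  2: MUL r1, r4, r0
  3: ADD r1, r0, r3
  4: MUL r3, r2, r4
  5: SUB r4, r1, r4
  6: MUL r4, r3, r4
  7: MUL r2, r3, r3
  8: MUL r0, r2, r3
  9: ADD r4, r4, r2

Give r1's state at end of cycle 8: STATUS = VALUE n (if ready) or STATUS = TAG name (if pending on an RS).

  c1: issue SUB r4<-Add1  regs: r0:9,r1:6,r2:6,r3:5,r4:Add1
  c2: issue MUL r0<-Mul1  regs: r0:Mul1,r1:6,r2:6,r3:5,r4:Add1
  c3: issue MUL r1<-Mul2  regs: r0:Mul1,r1:Mul2,r2:6,r3:5,r4:Add1
  c4: CDB Add1=3; issue ADD r1<-Add1  regs: r0:Mul1,r1:Add1,r2:6,r3:5,r4:3
  c5: stall  regs: r0:Mul1,r1:Add1,r2:6,r3:5,r4:3
  c6: CDB Mul1=36; issue MUL r3<-Mul1  regs: r0:36,r1:Add1,r2:6,r3:Mul1,r4:3
  c7: issue SUB r4<-Add2  regs: r0:36,r1:Add1,r2:6,r3:Mul1,r4:Add2
  c8: stall  regs: r0:36,r1:Add1,r2:6,r3:Mul1,r4:Add2

STATUS = TAG Add1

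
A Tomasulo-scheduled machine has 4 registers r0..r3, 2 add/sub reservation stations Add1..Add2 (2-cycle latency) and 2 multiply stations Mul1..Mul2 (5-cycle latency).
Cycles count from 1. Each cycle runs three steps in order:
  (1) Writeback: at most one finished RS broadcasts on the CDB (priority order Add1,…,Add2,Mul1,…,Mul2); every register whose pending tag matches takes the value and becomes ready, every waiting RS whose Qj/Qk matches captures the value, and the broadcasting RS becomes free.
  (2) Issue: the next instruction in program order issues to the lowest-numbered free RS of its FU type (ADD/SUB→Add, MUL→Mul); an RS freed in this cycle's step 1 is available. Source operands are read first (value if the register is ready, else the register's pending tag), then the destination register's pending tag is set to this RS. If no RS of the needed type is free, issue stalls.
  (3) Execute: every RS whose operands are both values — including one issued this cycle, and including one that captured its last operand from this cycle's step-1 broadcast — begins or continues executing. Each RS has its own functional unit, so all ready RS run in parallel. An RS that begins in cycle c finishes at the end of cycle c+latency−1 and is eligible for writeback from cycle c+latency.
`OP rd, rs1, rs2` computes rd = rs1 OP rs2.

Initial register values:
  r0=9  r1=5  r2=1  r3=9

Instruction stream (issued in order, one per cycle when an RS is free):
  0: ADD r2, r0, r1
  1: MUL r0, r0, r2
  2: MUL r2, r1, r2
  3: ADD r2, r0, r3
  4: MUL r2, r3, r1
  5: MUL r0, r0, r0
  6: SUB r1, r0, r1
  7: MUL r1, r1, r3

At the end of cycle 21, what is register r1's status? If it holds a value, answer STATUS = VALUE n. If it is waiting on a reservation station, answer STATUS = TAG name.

  c1: issue ADD r2<-Add1  regs: r0:9,r1:5,r2:Add1,r3:9
  c2: issue MUL r0<-Mul1  regs: r0:Mul1,r1:5,r2:Add1,r3:9
  c3: CDB Add1=14; issue MUL r2<-Mul2  regs: r0:Mul1,r1:5,r2:Mul2,r3:9
  c4: issue ADD r2<-Add1  regs: r0:Mul1,r1:5,r2:Add1,r3:9
  c5: stall  regs: r0:Mul1,r1:5,r2:Add1,r3:9
  c6: stall  regs: r0:Mul1,r1:5,r2:Add1,r3:9
  c7: stall  regs: r0:Mul1,r1:5,r2:Add1,r3:9
  c8: CDB Mul1=126; issue MUL r2<-Mul1  regs: r0:126,r1:5,r2:Mul1,r3:9
  c9: CDB Mul2=70; issue MUL r0<-Mul2  regs: r0:Mul2,r1:5,r2:Mul1,r3:9
  c10: CDB Add1=135; issue SUB r1<-Add1  regs: r0:Mul2,r1:Add1,r2:Mul1,r3:9
  c11: stall  regs: r0:Mul2,r1:Add1,r2:Mul1,r3:9
  c12: stall  regs: r0:Mul2,r1:Add1,r2:Mul1,r3:9
  c13: CDB Mul1=45; issue MUL r1<-Mul1  regs: r0:Mul2,r1:Mul1,r2:45,r3:9
  c14: CDB Mul2=15876  regs: r0:15876,r1:Mul1,r2:45,r3:9
  c15: -  regs: r0:15876,r1:Mul1,r2:45,r3:9
  c16: CDB Add1=15871  regs: r0:15876,r1:Mul1,r2:45,r3:9
  c17: -  regs: r0:15876,r1:Mul1,r2:45,r3:9
  c18: -  regs: r0:15876,r1:Mul1,r2:45,r3:9
  c19: -  regs: r0:15876,r1:Mul1,r2:45,r3:9
  c20: -  regs: r0:15876,r1:Mul1,r2:45,r3:9
  c21: CDB Mul1=142839  regs: r0:15876,r1:142839,r2:45,r3:9

STATUS = VALUE 142839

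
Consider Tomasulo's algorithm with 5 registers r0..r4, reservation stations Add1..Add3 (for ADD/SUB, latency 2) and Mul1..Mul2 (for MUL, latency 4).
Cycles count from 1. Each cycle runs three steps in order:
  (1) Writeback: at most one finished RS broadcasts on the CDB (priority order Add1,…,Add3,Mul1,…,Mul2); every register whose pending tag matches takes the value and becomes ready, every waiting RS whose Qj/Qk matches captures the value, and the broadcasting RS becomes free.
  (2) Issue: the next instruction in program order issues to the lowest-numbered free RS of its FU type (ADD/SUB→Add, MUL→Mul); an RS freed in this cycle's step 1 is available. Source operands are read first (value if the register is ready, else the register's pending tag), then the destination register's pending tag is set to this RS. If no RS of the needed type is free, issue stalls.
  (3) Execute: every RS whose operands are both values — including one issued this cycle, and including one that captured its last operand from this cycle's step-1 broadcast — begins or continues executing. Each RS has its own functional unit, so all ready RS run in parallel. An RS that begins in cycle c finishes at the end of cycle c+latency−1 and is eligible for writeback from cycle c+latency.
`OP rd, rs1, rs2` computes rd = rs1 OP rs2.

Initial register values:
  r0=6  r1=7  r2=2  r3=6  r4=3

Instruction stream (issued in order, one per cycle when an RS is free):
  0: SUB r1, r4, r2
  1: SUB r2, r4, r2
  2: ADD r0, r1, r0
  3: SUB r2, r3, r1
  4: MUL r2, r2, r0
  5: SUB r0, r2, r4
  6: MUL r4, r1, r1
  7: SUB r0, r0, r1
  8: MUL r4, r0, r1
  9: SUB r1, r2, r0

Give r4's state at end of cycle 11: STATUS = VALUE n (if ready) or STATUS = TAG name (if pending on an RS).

STATUS = TAG Mul1

c1: issue SUB r1<-Add1 | r0:6,r1:Add1,r2:2,r3:6,r4:3
c2: issue SUB r2<-Add2 | r0:6,r1:Add1,r2:Add2,r3:6,r4:3
c3: CDB Add1=1; issue ADD r0<-Add1 | r0:Add1,r1:1,r2:Add2,r3:6,r4:3
c4: CDB Add2=1; issue SUB r2<-Add2 | r0:Add1,r1:1,r2:Add2,r3:6,r4:3
c5: CDB Add1=7; issue MUL r2<-Mul1 | r0:7,r1:1,r2:Mul1,r3:6,r4:3
c6: CDB Add2=5; issue SUB r0<-Add1 | r0:Add1,r1:1,r2:Mul1,r3:6,r4:3
c7: issue MUL r4<-Mul2 | r0:Add1,r1:1,r2:Mul1,r3:6,r4:Mul2
c8: issue SUB r0<-Add2 | r0:Add2,r1:1,r2:Mul1,r3:6,r4:Mul2
c9: stall | r0:Add2,r1:1,r2:Mul1,r3:6,r4:Mul2
c10: CDB Mul1=35; issue MUL r4<-Mul1 | r0:Add2,r1:1,r2:35,r3:6,r4:Mul1
c11: CDB Mul2=1; issue SUB r1<-Add3 | r0:Add2,r1:Add3,r2:35,r3:6,r4:Mul1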